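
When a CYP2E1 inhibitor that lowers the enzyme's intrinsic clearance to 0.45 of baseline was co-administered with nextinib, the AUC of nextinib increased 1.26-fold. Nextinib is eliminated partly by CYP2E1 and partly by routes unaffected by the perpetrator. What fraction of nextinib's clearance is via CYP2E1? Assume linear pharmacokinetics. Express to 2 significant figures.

Call the CYP2E1 fraction fm. After the interaction, CL_new/CL_old = fm × 0.45 + (1 − fm).
AUC ratio = 1 / (new CL fraction), so new CL fraction = 1 / 1.26 = 0.7937.
fm × 0.45 + 1 − fm = 0.7937  ⇒  fm × (0.45 − 1) = −0.2063  ⇒  fm = 0.38.

0.38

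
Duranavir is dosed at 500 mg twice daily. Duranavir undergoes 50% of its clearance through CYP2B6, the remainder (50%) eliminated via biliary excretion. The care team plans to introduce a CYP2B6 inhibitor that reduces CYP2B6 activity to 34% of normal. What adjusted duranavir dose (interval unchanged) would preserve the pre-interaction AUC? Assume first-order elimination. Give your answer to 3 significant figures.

CYP2B6: 0.5 × 0.34 = 0.17
Other: 0.5 (unchanged)
New clearance relative to baseline: 0.17 + 0.5 = 0.67.
To maintain the same steady-state level, dose must scale with clearance: new dose = 500 × 0.67 = 335 mg.

335 mg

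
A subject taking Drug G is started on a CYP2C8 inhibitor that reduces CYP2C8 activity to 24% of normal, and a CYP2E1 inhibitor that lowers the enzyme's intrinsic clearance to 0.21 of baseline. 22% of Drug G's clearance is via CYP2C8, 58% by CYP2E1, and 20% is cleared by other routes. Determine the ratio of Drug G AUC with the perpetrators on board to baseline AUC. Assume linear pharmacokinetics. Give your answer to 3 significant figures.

2.67

The CYP2C8 pathway (22% of clearance) falls to 0.24× activity: 0.22 × 0.24 = 0.0528.
The CYP2E1 pathway (58% of clearance) falls to 0.21× activity: 0.58 × 0.21 = 0.1218.
Non-CYP routes (20%) are unchanged.
CL_new/CL_old = 0.0528 + 0.1218 + 0.2 = 0.3746.
Net AUC ratio = 1 / 0.3746 = 2.67.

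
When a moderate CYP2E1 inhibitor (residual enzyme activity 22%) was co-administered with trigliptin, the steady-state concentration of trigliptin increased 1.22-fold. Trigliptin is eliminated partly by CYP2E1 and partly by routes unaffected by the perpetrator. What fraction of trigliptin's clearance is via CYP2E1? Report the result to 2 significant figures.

Write x for the fraction cleared via CYP2E1. The observed steady-state concentration change means clearance fell to 1/1.22 = 0.8197 of baseline.
Setting x·0.22 + (1 − x) = 0.8197 and solving: x = (0.8197 − 1)/(0.22 − 1) = 0.23.

0.23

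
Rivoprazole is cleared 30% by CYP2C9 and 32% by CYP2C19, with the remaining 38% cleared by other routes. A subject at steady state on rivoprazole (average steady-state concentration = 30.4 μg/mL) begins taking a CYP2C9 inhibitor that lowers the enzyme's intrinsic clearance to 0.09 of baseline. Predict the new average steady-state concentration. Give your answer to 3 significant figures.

41.8 μg/mL

The CYP2C9 pathway (30% of clearance) is reduced to 0.09× activity: 0.3 × 0.09 = 0.027.
CYP2C19 (32%) and the residual 38% are unaffected.
CL_new/CL_old = 0.027 + 0.32 + 0.38 = 0.727.
Average steady-state concentration ∝ 1/CL, so new value = 30.4 / 0.727 = 41.8 μg/mL.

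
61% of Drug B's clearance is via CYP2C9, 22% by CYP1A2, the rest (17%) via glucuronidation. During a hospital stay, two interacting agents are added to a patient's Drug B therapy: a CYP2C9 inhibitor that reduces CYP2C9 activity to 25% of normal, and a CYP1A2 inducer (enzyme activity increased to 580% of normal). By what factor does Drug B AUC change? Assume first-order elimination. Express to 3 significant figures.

The CYP2C9 pathway (61% of clearance) is reduced to 0.25× activity: 0.61 × 0.25 = 0.1525.
The CYP1A2 pathway (22% of clearance) increases to 5.8× activity: 0.22 × 5.8 = 1.276.
The remaining 17% of clearance is unaffected.
Relative clearance = 0.1525 + 1.276 + 0.17 = 1.5985.
AUC ∝ 1/CL: fold-change = 1 / 1.5985 = 0.626.

0.626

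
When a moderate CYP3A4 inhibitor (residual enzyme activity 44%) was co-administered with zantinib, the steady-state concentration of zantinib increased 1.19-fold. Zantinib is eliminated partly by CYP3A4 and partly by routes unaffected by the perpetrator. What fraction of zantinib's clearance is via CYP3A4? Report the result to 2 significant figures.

Let fm be the CYP3A4 fraction. New clearance relative to baseline = fm × 0.44 + (1 − fm).
Steady-state concentration ratio = 1 / (new CL fraction), so new CL fraction = 1 / 1.19 = 0.8403.
fm × 0.44 + 1 − fm = 0.8403  ⇒  fm × (0.44 − 1) = −0.1597  ⇒  fm = 0.29.

0.29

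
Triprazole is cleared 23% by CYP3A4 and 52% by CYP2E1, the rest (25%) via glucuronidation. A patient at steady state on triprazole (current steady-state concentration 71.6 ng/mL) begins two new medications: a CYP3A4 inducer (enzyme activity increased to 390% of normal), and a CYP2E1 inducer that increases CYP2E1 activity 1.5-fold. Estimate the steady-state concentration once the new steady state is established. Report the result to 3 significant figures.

CYP3A4: 0.23 × 3.9 = 0.897
CYP2E1: 0.52 × 1.5 = 0.78
Other: 0.25 (unchanged)
CL_new/CL_old = 0.897 + 0.78 + 0.25 = 1.927.
Steady-state concentration ∝ 1/CL: new value = 71.6 / 1.927 = 37.2 ng/mL.

37.2 ng/mL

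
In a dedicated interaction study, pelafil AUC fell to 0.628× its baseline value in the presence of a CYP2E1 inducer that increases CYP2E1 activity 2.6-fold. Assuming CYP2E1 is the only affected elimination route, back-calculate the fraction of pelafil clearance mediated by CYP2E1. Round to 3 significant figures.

0.370

CL'/CL = 1 / 0.628 = 1.592
2.6·fm + (1 − fm) = 1.592
fm = (1.592 − 1) / (2.6 − 1) = 0.370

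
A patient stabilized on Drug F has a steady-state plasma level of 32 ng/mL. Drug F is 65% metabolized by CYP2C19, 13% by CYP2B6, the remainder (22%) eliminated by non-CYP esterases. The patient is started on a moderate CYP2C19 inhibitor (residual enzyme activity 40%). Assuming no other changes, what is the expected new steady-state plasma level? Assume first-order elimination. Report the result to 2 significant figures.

The CYP2C19 pathway (65% of clearance) drops to 0.4× activity: 0.65 × 0.4 = 0.26.
CYP2B6 (13%) and the residual 22% are unaffected.
New clearance relative to baseline: 0.26 + 0.13 + 0.22 = 0.61.
New steady-state plasma level = baseline ÷ relative clearance = 32 / 0.61 = 52 ng/mL.

52 ng/mL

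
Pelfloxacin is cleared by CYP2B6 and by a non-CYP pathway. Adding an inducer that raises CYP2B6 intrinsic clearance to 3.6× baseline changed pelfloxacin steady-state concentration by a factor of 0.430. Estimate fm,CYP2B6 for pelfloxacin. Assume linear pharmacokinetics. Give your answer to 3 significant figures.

CL'/CL = 1 / 0.430 = 2.326
3.6·fm + (1 − fm) = 2.326
fm = (2.326 − 1) / (3.6 − 1) = 0.510

0.510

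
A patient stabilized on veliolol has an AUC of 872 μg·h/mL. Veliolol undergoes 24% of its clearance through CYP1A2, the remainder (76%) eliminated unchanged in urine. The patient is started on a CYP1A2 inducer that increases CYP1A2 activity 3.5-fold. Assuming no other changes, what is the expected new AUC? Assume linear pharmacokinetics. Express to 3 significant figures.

545 μg·h/mL

The CYP1A2 pathway (24% of clearance) is boosted to 3.5× activity: 0.24 × 3.5 = 0.84.
Non-CYP routes (76%) are unchanged.
Relative clearance = 0.84 + 0.76 = 1.6.
AUC ∝ 1/CL, so new value = 872 / 1.6 = 545 μg·h/mL.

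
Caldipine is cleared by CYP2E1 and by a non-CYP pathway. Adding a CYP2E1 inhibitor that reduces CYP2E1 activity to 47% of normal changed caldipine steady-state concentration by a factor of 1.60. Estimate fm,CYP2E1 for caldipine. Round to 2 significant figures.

0.71

Call the CYP2E1 fraction fm. After the interaction, CL_new/CL_old = fm × 0.47 + (1 − fm).
Steady-state concentration ratio = 1 / (new CL fraction), so new CL fraction = 1 / 1.60 = 0.625.
fm × 0.47 + 1 − fm = 0.625  ⇒  fm × (0.47 − 1) = −0.375  ⇒  fm = 0.71.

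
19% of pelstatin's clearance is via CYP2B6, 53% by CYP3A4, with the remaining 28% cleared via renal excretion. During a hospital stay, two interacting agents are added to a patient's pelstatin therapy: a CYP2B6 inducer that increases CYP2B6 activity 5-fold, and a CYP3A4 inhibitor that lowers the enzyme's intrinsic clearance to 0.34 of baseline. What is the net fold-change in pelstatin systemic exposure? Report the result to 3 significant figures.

The CYP2B6 pathway (19% of clearance) rises to 5× activity: 0.19 × 5 = 0.95.
The CYP3A4 pathway (53% of clearance) falls to 0.34× activity: 0.53 × 0.34 = 0.1802.
The remaining 28% of clearance is unaffected.
CL_new/CL_old = 0.95 + 0.1802 + 0.28 = 1.4102.
Net systemic exposure ratio = 1 / 1.4102 = 0.709.

0.709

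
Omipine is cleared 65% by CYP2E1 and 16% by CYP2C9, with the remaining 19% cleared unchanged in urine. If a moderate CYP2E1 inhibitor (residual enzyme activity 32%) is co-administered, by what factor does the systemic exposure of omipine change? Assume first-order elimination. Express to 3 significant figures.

CYP2E1: 0.65 × 0.32 = 0.208
CYP2C9: 0.16 (unchanged)
Other: 0.19 (unchanged)
Relative clearance = 0.208 + 0.16 + 0.19 = 0.558.
Systemic exposure ratio = CL_old/CL_new = 1 / 0.558 = 1.79.

1.79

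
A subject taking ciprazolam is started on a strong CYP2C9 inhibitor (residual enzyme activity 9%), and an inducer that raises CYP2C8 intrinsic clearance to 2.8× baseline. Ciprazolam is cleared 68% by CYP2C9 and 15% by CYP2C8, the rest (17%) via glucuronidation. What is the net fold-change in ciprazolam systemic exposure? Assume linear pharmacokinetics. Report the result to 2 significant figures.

The CYP2C9 pathway (68% of clearance) falls to 0.09× activity: 0.68 × 0.09 = 0.0612.
The CYP2C8 pathway (15% of clearance) is boosted to 2.8× activity: 0.15 × 2.8 = 0.42.
The remaining 17% of clearance is unaffected.
CL_new/CL_old = 0.0612 + 0.42 + 0.17 = 0.6512.
Net systemic exposure ratio = 1 / 0.6512 = 1.5.

1.5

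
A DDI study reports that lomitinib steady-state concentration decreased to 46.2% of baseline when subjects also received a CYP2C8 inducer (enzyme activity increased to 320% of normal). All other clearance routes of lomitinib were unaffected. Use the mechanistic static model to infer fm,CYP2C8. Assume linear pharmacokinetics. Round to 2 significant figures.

0.53

Write x for the fraction cleared via CYP2C8. The observed steady-state concentration change means clearance rose to 1/0.462 = 2.165 of baseline.
Only the CYP2C8 route changed, so 2.165 = x·3.2 + (1 − x), giving x = 0.53.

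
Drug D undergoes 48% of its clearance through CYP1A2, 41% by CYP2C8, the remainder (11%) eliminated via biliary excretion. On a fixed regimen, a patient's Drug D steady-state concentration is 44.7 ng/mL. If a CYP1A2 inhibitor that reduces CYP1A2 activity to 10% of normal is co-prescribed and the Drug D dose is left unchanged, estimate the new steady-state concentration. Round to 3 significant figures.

78.7 ng/mL

The CYP1A2 pathway (48% of clearance) is reduced to 0.1× activity: 0.48 × 0.1 = 0.048.
CYP2C8 (41%) and the residual 11% are unaffected.
Relative clearance = 0.048 + 0.41 + 0.11 = 0.568.
New steady-state concentration = baseline ÷ relative clearance = 44.7 / 0.568 = 78.7 ng/mL.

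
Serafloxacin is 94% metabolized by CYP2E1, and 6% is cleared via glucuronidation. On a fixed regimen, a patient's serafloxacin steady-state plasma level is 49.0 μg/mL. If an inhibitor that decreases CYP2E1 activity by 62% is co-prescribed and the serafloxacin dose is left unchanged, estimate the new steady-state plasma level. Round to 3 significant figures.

The CYP2E1 pathway (94% of clearance) is reduced to 0.38× activity: 0.94 × 0.38 = 0.3572.
Non-CYP routes (6%) are unchanged.
Relative clearance = 0.3572 + 0.06 = 0.4172.
Steady-state plasma level ∝ 1/CL, so new value = 49.0 / 0.4172 = 117 μg/mL.

117 μg/mL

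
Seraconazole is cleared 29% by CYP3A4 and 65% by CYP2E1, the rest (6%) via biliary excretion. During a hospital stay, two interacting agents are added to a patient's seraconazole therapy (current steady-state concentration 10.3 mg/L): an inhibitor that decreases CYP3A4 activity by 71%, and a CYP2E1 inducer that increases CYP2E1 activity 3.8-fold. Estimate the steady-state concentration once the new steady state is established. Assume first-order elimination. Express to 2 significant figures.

The CYP3A4 pathway (29% of clearance) is reduced to 0.29× activity: 0.29 × 0.29 = 0.0841.
The CYP2E1 pathway (65% of clearance) rises to 3.8× activity: 0.65 × 3.8 = 2.47.
Non-CYP routes (6%) are unchanged.
New clearance relative to baseline: 0.0841 + 2.47 + 0.06 = 2.6141.
Steady-state concentration ∝ 1/CL: new value = 10.3 / 2.6141 = 3.9 mg/L.

3.9 mg/L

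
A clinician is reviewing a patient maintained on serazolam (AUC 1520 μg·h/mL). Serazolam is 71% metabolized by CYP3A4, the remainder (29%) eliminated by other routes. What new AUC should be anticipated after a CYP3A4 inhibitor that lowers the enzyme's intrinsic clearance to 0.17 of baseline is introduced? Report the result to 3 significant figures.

CYP3A4: 0.71 × 0.17 = 0.1207
Other: 0.29 (unchanged)
CL_new/CL_old = 0.1207 + 0.29 = 0.4107.
AUC ∝ 1/CL, so new value = 1520 / 0.4107 = 3.70 × 10³ μg·h/mL.

3.70 × 10³ μg·h/mL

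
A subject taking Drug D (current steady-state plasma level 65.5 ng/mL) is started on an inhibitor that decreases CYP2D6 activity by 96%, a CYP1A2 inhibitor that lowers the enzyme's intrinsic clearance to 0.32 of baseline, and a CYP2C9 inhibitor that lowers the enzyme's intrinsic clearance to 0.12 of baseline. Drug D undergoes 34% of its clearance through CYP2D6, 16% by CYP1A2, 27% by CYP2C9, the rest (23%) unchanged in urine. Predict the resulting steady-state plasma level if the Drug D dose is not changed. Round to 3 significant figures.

CYP2D6: 0.34 × 0.04 = 0.0136
CYP1A2: 0.16 × 0.32 = 0.0512
CYP2C9: 0.27 × 0.12 = 0.0324
Other: 0.23 (unchanged)
CL_new/CL_old = 0.0136 + 0.0512 + 0.0324 + 0.23 = 0.3272.
Steady-state plasma level ∝ 1/CL: new value = 65.5 / 0.3272 = 200 ng/mL.

200 ng/mL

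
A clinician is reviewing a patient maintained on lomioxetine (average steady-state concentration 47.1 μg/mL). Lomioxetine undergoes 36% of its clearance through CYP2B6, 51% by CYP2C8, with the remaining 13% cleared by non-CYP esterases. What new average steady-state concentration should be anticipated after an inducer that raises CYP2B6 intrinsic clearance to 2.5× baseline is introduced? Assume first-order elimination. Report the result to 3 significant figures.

The CYP2B6 pathway (36% of clearance) rises to 2.5× activity: 0.36 × 2.5 = 0.9.
CYP2C8 (51%) and the residual 13% are unaffected.
CL_new/CL_old = 0.9 + 0.51 + 0.13 = 1.54.
With dosing unchanged, average steady-state concentration scales as 1/CL: 47.1 / 1.54 = 30.6 μg/mL.

30.6 μg/mL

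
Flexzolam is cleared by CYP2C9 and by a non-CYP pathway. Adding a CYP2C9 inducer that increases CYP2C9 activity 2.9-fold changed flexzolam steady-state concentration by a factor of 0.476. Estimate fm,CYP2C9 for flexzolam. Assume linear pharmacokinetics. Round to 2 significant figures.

0.58

CL'/CL = 1 / 0.476 = 2.101
2.9·fm + (1 − fm) = 2.101
fm = (2.101 − 1) / (2.9 − 1) = 0.58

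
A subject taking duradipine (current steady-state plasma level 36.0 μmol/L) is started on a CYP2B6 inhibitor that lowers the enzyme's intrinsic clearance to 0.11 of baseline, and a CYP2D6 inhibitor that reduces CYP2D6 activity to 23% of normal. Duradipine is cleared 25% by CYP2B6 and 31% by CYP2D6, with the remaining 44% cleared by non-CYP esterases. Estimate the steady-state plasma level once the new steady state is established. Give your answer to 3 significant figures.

66.8 μmol/L

The CYP2B6 pathway (25% of clearance) falls to 0.11× activity: 0.25 × 0.11 = 0.0275.
The CYP2D6 pathway (31% of clearance) is reduced to 0.23× activity: 0.31 × 0.23 = 0.0713.
The remaining 44% of clearance is unaffected.
New clearance relative to baseline: 0.0275 + 0.0713 + 0.44 = 0.5388.
New steady-state plasma level = 36.0 / 0.5388 = 66.8 μmol/L (concentration scales inversely with clearance).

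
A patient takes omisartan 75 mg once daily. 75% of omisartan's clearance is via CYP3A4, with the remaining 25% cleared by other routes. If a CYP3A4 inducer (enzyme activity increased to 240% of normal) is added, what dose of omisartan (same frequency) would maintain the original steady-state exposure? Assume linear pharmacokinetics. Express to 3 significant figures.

154 mg

The CYP3A4 pathway (75% of clearance) increases to 2.4× activity: 0.75 × 2.4 = 1.8.
Non-CYP routes (25%) are unchanged.
Relative clearance = 1.8 + 0.25 = 2.05.
Exposure is unchanged when dose changes in proportion to clearance. New dose = 75 mg × 2.05 = 154 mg.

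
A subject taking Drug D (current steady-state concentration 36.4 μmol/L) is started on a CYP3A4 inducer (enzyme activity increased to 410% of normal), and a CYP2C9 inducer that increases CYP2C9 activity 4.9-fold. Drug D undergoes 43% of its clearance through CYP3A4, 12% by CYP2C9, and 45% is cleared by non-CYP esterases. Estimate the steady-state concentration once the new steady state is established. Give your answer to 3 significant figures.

CYP3A4: 0.43 × 4.1 = 1.763
CYP2C9: 0.12 × 4.9 = 0.588
Other: 0.45 (unchanged)
CL_new/CL_old = 1.763 + 0.588 + 0.45 = 2.801.
Dividing the baseline by the relative clearance: 36.4 / 2.801 = 13.0 μmol/L.

13.0 μmol/L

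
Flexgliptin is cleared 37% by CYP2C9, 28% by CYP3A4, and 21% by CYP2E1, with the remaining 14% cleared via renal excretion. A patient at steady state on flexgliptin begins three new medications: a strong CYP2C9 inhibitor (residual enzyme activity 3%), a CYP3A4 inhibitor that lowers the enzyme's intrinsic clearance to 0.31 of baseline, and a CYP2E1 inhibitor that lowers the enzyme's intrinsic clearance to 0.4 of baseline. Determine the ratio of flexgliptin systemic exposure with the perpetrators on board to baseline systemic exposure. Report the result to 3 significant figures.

3.11

The CYP2C9 pathway (37% of clearance) falls to 0.03× activity: 0.37 × 0.03 = 0.0111.
The CYP3A4 pathway (28% of clearance) is reduced to 0.31× activity: 0.28 × 0.31 = 0.0868.
The CYP2E1 pathway (21% of clearance) falls to 0.4× activity: 0.21 × 0.4 = 0.084.
The remaining 14% of clearance is unaffected.
Relative clearance = 0.0111 + 0.0868 + 0.084 + 0.14 = 0.3219.
Net systemic exposure ratio = 1 / 0.3219 = 3.11.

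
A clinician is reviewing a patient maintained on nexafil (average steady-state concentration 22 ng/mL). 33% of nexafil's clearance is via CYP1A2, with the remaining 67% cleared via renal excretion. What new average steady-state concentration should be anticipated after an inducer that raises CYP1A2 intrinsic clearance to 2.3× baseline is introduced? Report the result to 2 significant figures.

15 ng/mL

The CYP1A2 pathway (33% of clearance) is boosted to 2.3× activity: 0.33 × 2.3 = 0.759.
The remaining 67% of clearance is unaffected.
CL_new/CL_old = 0.759 + 0.67 = 1.429.
New average steady-state concentration = baseline ÷ relative clearance = 22 / 1.429 = 15 ng/mL.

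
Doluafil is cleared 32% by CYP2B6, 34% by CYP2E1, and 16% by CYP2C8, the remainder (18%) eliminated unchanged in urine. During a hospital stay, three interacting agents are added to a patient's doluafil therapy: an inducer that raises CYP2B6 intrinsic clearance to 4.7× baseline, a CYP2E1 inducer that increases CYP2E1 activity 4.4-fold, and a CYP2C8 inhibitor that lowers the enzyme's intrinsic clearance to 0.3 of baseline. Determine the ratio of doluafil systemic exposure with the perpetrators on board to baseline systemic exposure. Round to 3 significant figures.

0.310

The CYP2B6 pathway (32% of clearance) is boosted to 4.7× activity: 0.32 × 4.7 = 1.504.
The CYP2E1 pathway (34% of clearance) is boosted to 4.4× activity: 0.34 × 4.4 = 1.496.
The CYP2C8 pathway (16% of clearance) is reduced to 0.3× activity: 0.16 × 0.3 = 0.048.
The remaining 18% of clearance is unaffected.
Relative clearance = 1.504 + 1.496 + 0.048 + 0.18 = 3.228.
Systemic exposure ∝ 1/CL: fold-change = 1 / 3.228 = 0.310.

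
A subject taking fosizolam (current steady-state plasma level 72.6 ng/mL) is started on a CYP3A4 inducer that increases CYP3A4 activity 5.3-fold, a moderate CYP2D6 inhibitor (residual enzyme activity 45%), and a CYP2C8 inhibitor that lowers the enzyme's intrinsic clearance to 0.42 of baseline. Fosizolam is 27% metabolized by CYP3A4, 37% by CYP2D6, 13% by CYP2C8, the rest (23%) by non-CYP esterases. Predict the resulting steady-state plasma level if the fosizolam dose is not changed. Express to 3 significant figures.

The CYP3A4 pathway (27% of clearance) increases to 5.3× activity: 0.27 × 5.3 = 1.431.
The CYP2D6 pathway (37% of clearance) drops to 0.45× activity: 0.37 × 0.45 = 0.1665.
The CYP2C8 pathway (13% of clearance) is reduced to 0.42× activity: 0.13 × 0.42 = 0.0546.
Non-CYP routes (23%) are unchanged.
Relative clearance = 1.431 + 0.1665 + 0.0546 + 0.23 = 1.8821.
New steady-state plasma level = 72.6 / 1.8821 = 38.6 ng/mL (concentration scales inversely with clearance).

38.6 ng/mL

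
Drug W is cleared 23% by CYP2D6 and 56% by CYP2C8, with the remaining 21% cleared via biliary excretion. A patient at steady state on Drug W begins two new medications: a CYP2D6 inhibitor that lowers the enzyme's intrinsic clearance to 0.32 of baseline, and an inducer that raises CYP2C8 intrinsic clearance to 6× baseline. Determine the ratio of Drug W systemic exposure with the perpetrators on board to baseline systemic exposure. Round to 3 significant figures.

0.274

CYP2D6: 0.23 × 0.32 = 0.0736
CYP2C8: 0.56 × 6 = 3.36
Other: 0.21 (unchanged)
New clearance relative to baseline: 0.0736 + 3.36 + 0.21 = 3.6436.
Systemic exposure ∝ 1/CL: fold-change = 1 / 3.6436 = 0.274.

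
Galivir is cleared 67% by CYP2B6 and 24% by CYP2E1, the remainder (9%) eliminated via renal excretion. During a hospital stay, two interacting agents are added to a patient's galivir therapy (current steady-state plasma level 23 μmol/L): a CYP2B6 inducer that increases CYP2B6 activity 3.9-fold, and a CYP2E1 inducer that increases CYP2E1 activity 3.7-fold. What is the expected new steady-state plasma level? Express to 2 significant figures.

The CYP2B6 pathway (67% of clearance) rises to 3.9× activity: 0.67 × 3.9 = 2.613.
The CYP2E1 pathway (24% of clearance) rises to 3.7× activity: 0.24 × 3.7 = 0.888.
Non-CYP routes (9%) are unchanged.
New clearance relative to baseline: 2.613 + 0.888 + 0.09 = 3.591.
Steady-state plasma level ∝ 1/CL: new value = 23 / 3.591 = 6.4 μmol/L.

6.4 μmol/L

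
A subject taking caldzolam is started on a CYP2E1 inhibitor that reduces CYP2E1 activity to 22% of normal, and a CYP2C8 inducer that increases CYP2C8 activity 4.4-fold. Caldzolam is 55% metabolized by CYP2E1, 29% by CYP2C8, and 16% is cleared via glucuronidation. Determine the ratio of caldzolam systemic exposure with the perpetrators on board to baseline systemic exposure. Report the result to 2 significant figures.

The CYP2E1 pathway (55% of clearance) falls to 0.22× activity: 0.55 × 0.22 = 0.121.
The CYP2C8 pathway (29% of clearance) increases to 4.4× activity: 0.29 × 4.4 = 1.276.
Non-CYP routes (16%) are unchanged.
New clearance relative to baseline: 0.121 + 1.276 + 0.16 = 1.557.
Because systemic exposure varies inversely with clearance, the combined effect is 1 / 1.557 = 0.64.

0.64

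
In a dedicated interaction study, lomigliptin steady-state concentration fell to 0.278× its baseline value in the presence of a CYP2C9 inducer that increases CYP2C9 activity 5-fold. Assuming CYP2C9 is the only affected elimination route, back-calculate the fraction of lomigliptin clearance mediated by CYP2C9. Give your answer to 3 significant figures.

0.649

CL'/CL = 1 / 0.278 = 3.597
5·fm + (1 − fm) = 3.597
fm = (3.597 − 1) / (5 − 1) = 0.649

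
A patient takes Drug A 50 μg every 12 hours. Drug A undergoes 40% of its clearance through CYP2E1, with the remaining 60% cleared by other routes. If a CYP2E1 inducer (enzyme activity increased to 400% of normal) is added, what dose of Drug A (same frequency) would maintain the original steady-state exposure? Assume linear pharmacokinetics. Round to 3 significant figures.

The CYP2E1 pathway (40% of clearance) increases to 4× activity: 0.4 × 4 = 1.6.
Non-CYP routes (60%) are unchanged.
New clearance relative to baseline: 1.6 + 0.6 = 2.2.
Css,avg = (dose rate)/CL, so holding Css fixed requires dose ∝ CL: 50 × 2.2 = 110 μg.

110 μg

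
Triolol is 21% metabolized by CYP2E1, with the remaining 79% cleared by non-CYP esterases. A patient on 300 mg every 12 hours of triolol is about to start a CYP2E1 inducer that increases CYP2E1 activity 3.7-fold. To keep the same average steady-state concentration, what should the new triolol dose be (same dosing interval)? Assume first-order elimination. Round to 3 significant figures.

The CYP2E1 pathway (21% of clearance) rises to 3.7× activity: 0.21 × 3.7 = 0.777.
The remaining 79% of clearance is unaffected.
Relative clearance = 0.777 + 0.79 = 1.567.
Css,avg = (dose rate)/CL, so holding Css fixed requires dose ∝ CL: 300 × 1.567 = 470 mg.

470 mg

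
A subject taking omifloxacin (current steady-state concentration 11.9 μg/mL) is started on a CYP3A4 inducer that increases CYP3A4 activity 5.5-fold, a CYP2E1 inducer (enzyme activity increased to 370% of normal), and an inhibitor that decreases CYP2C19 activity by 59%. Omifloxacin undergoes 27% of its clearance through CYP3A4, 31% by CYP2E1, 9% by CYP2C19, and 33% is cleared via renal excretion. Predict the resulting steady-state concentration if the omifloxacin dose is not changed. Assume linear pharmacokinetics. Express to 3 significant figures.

3.97 μg/mL

The CYP3A4 pathway (27% of clearance) increases to 5.5× activity: 0.27 × 5.5 = 1.485.
The CYP2E1 pathway (31% of clearance) is boosted to 3.7× activity: 0.31 × 3.7 = 1.147.
The CYP2C19 pathway (9% of clearance) falls to 0.41× activity: 0.09 × 0.41 = 0.0369.
Non-CYP routes (33%) are unchanged.
Relative clearance = 1.485 + 1.147 + 0.0369 + 0.33 = 2.9989.
Dividing the baseline by the relative clearance: 11.9 / 2.9989 = 3.97 μg/mL.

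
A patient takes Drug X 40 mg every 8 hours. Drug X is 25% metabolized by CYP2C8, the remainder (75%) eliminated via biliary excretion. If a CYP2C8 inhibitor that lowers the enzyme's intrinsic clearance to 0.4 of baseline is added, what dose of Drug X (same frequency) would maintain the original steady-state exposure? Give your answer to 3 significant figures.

34.0 mg

The CYP2C8 pathway (25% of clearance) is reduced to 0.4× activity: 0.25 × 0.4 = 0.1.
Non-CYP routes (75%) are unchanged.
CL_new/CL_old = 0.1 + 0.75 = 0.85.
To maintain the same steady-state level, dose must scale with clearance: new dose = 40 × 0.85 = 34.0 mg.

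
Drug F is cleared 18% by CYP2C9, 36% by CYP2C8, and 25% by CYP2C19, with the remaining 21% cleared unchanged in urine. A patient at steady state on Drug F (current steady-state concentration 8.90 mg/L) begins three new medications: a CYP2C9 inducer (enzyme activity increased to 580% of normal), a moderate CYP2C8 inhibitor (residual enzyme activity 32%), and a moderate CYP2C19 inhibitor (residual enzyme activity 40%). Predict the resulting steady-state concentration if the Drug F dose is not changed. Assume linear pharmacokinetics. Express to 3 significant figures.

6.06 mg/L

The CYP2C9 pathway (18% of clearance) rises to 5.8× activity: 0.18 × 5.8 = 1.044.
The CYP2C8 pathway (36% of clearance) is reduced to 0.32× activity: 0.36 × 0.32 = 0.1152.
The CYP2C19 pathway (25% of clearance) is reduced to 0.4× activity: 0.25 × 0.4 = 0.1.
The remaining 21% of clearance is unaffected.
Relative clearance = 1.044 + 0.1152 + 0.1 + 0.21 = 1.4692.
Dividing the baseline by the relative clearance: 8.90 / 1.4692 = 6.06 mg/L.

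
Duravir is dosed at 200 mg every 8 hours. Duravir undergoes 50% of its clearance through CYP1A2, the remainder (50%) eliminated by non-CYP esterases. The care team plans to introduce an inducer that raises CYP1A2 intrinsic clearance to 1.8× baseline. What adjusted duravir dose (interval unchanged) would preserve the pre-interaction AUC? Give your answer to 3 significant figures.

The CYP1A2 pathway (50% of clearance) increases to 1.8× activity: 0.5 × 1.8 = 0.9.
Non-CYP routes (50%) are unchanged.
Relative clearance = 0.9 + 0.5 = 1.4.
Css,avg = (dose rate)/CL, so holding Css fixed requires dose ∝ CL: 200 × 1.4 = 280 mg.

280 mg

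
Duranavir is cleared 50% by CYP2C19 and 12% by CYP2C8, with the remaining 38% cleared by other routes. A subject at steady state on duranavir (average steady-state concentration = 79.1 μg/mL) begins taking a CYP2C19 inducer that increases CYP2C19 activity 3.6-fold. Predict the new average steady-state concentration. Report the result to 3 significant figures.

CYP2C19: 0.5 × 3.6 = 1.8
CYP2C8: 0.12 (unchanged)
Other: 0.38 (unchanged)
New clearance relative to baseline: 1.8 + 0.12 + 0.38 = 2.3.
New average steady-state concentration = baseline ÷ relative clearance = 79.1 / 2.3 = 34.4 μg/mL.

34.4 μg/mL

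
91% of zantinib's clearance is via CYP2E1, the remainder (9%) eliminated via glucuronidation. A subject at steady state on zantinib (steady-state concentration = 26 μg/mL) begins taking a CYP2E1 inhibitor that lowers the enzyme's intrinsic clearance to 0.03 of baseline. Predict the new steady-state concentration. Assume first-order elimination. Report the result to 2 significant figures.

The CYP2E1 pathway (91% of clearance) falls to 0.03× activity: 0.91 × 0.03 = 0.0273.
The remaining 9% of clearance is unaffected.
CL_new/CL_old = 0.0273 + 0.09 = 0.1173.
New steady-state concentration = baseline ÷ relative clearance = 26 / 0.1173 = 2.2 × 10² μg/mL.

2.2 × 10² μg/mL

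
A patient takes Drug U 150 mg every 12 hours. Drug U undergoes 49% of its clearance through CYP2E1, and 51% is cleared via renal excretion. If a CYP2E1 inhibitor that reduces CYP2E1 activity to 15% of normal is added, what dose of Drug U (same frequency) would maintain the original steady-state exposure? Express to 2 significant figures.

88 mg

The CYP2E1 pathway (49% of clearance) is reduced to 0.15× activity: 0.49 × 0.15 = 0.0735.
Non-CYP routes (51%) are unchanged.
Relative clearance = 0.0735 + 0.51 = 0.5835.
Css,avg = (dose rate)/CL, so holding Css fixed requires dose ∝ CL: 150 × 0.5835 = 88 mg.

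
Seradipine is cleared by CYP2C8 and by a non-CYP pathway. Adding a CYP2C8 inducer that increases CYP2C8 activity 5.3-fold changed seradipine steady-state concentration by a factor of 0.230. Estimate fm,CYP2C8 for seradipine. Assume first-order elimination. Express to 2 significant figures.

CL'/CL = 1 / 0.230 = 4.348
5.3·fm + (1 − fm) = 4.348
fm = (4.348 − 1) / (5.3 − 1) = 0.78

0.78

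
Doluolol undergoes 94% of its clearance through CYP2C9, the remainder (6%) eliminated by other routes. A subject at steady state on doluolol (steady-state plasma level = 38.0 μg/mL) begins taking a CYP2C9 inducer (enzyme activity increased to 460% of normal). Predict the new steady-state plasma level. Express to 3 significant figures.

8.67 μg/mL

CYP2C9: 0.94 × 4.6 = 4.324
Other: 0.06 (unchanged)
Relative clearance = 4.324 + 0.06 = 4.384.
With dosing unchanged, steady-state plasma level scales as 1/CL: 38.0 / 4.384 = 8.67 μg/mL.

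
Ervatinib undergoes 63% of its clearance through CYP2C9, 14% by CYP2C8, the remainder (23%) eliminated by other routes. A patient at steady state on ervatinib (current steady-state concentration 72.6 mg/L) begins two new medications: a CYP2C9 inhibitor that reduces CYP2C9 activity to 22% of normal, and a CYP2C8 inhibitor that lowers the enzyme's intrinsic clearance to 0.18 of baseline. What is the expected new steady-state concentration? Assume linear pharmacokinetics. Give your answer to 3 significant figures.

184 mg/L

CYP2C9: 0.63 × 0.22 = 0.1386
CYP2C8: 0.14 × 0.18 = 0.0252
Other: 0.23 (unchanged)
Relative clearance = 0.1386 + 0.0252 + 0.23 = 0.3938.
New steady-state concentration = 72.6 / 0.3938 = 184 mg/L (concentration scales inversely with clearance).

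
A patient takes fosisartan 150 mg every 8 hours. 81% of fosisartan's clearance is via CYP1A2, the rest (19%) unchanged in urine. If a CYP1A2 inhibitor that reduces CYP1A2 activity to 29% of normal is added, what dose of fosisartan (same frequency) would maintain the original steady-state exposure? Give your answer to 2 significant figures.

The CYP1A2 pathway (81% of clearance) is reduced to 0.29× activity: 0.81 × 0.29 = 0.2349.
The remaining 19% of clearance is unaffected.
New clearance relative to baseline: 0.2349 + 0.19 = 0.4249.
To maintain the same steady-state level, dose must scale with clearance: new dose = 150 × 0.4249 = 64 mg.

64 mg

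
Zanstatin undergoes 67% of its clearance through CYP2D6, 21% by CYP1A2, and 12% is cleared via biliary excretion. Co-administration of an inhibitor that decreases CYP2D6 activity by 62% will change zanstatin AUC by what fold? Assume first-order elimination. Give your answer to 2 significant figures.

CYP2D6: 0.67 × 0.38 = 0.2546
CYP1A2: 0.21 (unchanged)
Other: 0.12 (unchanged)
Relative clearance = 0.2546 + 0.21 + 0.12 = 0.5846.
AUC is inversely proportional to clearance, so the fold-change is 1 / 0.5846 = 1.7.

1.7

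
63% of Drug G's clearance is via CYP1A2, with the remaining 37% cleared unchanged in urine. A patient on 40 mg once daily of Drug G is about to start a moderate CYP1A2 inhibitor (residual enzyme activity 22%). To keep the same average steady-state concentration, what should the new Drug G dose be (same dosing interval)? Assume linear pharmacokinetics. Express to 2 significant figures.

CYP1A2: 0.63 × 0.22 = 0.1386
Other: 0.37 (unchanged)
Relative clearance = 0.1386 + 0.37 = 0.5086.
Exposure is unchanged when dose changes in proportion to clearance. New dose = 40 mg × 0.5086 = 20 mg.

20 mg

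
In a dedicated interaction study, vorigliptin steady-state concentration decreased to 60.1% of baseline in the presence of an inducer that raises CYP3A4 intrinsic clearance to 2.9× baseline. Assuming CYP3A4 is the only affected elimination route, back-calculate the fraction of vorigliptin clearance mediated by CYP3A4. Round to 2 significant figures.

0.35

CL'/CL = 1 / 0.601 = 1.664
2.9·fm + (1 − fm) = 1.664
fm = (1.664 − 1) / (2.9 − 1) = 0.35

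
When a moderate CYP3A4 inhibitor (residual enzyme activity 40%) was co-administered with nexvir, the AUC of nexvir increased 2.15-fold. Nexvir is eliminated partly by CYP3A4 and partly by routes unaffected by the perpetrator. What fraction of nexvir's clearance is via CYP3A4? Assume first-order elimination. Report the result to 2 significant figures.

0.89

CL'/CL = 1 / 2.15 = 0.4651
0.4·fm + (1 − fm) = 0.4651
fm = (0.4651 − 1) / (0.4 − 1) = 0.89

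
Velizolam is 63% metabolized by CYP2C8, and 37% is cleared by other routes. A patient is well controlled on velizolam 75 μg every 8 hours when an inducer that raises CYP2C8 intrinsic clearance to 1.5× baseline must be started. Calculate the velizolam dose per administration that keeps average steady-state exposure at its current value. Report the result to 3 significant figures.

The CYP2C8 pathway (63% of clearance) rises to 1.5× activity: 0.63 × 1.5 = 0.945.
Non-CYP routes (37%) are unchanged.
CL_new/CL_old = 0.945 + 0.37 = 1.315.
Css,avg = (dose rate)/CL, so holding Css fixed requires dose ∝ CL: 75 × 1.315 = 98.6 μg.

98.6 μg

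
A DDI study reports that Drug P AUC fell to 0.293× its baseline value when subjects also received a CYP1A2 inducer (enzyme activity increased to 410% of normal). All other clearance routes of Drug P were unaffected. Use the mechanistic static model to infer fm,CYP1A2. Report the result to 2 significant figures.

Let x = fm,CYP1A2. Because AUC ∝ 1/CL, relative clearance rose to 1/0.293 = 3.413.
Setting x·4.1 + (1 − x) = 3.413 and solving: x = (3.413 − 1)/(4.1 − 1) = 0.78.

0.78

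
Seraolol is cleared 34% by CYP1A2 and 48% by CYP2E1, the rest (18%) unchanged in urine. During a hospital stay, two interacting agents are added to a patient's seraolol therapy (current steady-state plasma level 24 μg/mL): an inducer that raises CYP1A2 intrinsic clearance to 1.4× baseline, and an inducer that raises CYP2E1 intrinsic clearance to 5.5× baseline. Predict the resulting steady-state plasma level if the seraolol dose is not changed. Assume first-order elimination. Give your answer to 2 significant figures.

The CYP1A2 pathway (34% of clearance) increases to 1.4× activity: 0.34 × 1.4 = 0.476.
The CYP2E1 pathway (48% of clearance) rises to 5.5× activity: 0.48 × 5.5 = 2.64.
Non-CYP routes (18%) are unchanged.
CL_new/CL_old = 0.476 + 2.64 + 0.18 = 3.296.
New steady-state plasma level = 24 / 3.296 = 7.3 μg/mL (concentration scales inversely with clearance).

7.3 μg/mL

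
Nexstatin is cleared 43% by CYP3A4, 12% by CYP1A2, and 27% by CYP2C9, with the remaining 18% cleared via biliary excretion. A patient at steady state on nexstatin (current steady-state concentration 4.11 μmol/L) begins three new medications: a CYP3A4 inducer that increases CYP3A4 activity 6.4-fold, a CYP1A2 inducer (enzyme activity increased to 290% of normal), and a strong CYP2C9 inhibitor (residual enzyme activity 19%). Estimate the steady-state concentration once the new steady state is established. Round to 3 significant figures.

1.23 μmol/L

The CYP3A4 pathway (43% of clearance) increases to 6.4× activity: 0.43 × 6.4 = 2.752.
The CYP1A2 pathway (12% of clearance) rises to 2.9× activity: 0.12 × 2.9 = 0.348.
The CYP2C9 pathway (27% of clearance) is reduced to 0.19× activity: 0.27 × 0.19 = 0.0513.
Non-CYP routes (18%) are unchanged.
New clearance relative to baseline: 2.752 + 0.348 + 0.0513 + 0.18 = 3.3313.
Steady-state concentration ∝ 1/CL: new value = 4.11 / 3.3313 = 1.23 μmol/L.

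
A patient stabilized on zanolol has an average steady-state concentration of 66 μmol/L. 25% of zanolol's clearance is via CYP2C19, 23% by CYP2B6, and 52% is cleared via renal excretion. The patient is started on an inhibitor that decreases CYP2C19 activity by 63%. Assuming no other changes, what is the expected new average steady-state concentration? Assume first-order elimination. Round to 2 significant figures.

The CYP2C19 pathway (25% of clearance) falls to 0.37× activity: 0.25 × 0.37 = 0.0925.
CYP2B6 (23%) and the residual 52% are unaffected.
New clearance relative to baseline: 0.0925 + 0.23 + 0.52 = 0.8425.
Average steady-state concentration ∝ 1/CL, so new value = 66 / 0.8425 = 78 μmol/L.

78 μmol/L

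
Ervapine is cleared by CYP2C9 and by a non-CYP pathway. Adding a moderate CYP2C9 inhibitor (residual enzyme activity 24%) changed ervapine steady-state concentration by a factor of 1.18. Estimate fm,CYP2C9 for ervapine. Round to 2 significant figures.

0.20

Let fm be the CYP2C9 fraction. New clearance relative to baseline = fm × 0.24 + (1 − fm).
Steady-state concentration ratio = 1 / (new CL fraction), so new CL fraction = 1 / 1.18 = 0.8475.
fm × 0.24 + 1 − fm = 0.8475  ⇒  fm × (0.24 − 1) = −0.1525  ⇒  fm = 0.20.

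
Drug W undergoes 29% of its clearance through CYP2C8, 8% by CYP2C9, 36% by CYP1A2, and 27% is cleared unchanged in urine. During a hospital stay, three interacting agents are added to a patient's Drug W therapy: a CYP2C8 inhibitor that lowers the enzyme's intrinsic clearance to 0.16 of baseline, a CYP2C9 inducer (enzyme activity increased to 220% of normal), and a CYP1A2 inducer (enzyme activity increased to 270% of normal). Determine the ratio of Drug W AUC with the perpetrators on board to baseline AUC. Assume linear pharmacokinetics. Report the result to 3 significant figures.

CYP2C8: 0.29 × 0.16 = 0.0464
CYP2C9: 0.08 × 2.2 = 0.176
CYP1A2: 0.36 × 2.7 = 0.972
Other: 0.27 (unchanged)
CL_new/CL_old = 0.0464 + 0.176 + 0.972 + 0.27 = 1.4644.
AUC ∝ 1/CL: fold-change = 1 / 1.4644 = 0.683.

0.683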